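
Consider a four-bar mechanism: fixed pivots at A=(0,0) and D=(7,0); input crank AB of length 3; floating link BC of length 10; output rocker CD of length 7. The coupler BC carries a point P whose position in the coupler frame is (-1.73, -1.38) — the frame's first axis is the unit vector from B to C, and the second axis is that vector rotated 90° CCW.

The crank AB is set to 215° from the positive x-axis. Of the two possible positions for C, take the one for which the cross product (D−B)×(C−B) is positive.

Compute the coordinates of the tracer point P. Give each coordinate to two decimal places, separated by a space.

A=(0,0), D=(7.00,0)
B = A + 3.00·(cos215°, sin215°) = (-2.4575, -1.7207)
|BD| = 9.6127
circle(B,10.00) ∩ circle(D,7.00): a=7.4591, h=6.6605
  candidates: C₊=(3.6889,6.1674) cross=64.025; C₋=(6.0734,-6.9384) cross=-64.025
  mode + wants cross > 0 → take C=(3.6889,6.1674) (cross=64.025)
ex = (C−B)/|BC| = (0.6146,0.7888); ey = (-0.7888,0.6146)
P = B + -1.73·ex + -1.38·ey = (-2.4322,-3.9336)

-2.43 -3.93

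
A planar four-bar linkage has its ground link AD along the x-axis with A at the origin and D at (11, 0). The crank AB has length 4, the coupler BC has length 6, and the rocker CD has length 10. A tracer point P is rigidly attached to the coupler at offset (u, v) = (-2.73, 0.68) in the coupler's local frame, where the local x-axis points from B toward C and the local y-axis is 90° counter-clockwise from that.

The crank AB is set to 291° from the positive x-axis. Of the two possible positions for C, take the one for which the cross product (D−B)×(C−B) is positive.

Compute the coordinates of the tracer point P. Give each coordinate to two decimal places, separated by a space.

0.83 -6.48

A=(0,0), D=(11.00,0)
B = A + 4.00·(cos291°, sin291°) = (1.4335, -3.7343)
|BD| = 10.2695
circle(B,6.00) ∩ circle(D,10.00): a=2.0188, h=5.6502
  candidates: C₊=(1.2595,2.2632) cross=58.025; C₋=(5.3686,-8.2636) cross=-58.025
  mode + wants cross > 0 → take C=(1.2595,2.2632) (cross=58.025)
ex = (C−B)/|BC| = (-0.0290,0.9996); ey = (-0.9996,-0.0290)
P = B + -2.73·ex + 0.68·ey = (0.8329,-6.4829)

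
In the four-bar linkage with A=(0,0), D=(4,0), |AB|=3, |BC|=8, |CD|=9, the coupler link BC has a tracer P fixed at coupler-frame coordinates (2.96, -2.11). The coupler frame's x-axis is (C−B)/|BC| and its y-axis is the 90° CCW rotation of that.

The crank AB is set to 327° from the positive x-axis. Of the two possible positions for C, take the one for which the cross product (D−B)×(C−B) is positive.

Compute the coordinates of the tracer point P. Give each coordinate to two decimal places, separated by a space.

0.57 1.44

A=(0,0), D=(4.00,0)
B = A + 3.00·(cos327°, sin327°) = (2.5160, -1.6339)
|BD| = 2.2072
circle(B,8.00) ∩ circle(D,9.00): a=-2.7473, h=7.5135
  candidates: C₊=(-4.8930,1.3839) cross=16.584; C₋=(6.2308,-8.7192) cross=-16.584
  mode + wants cross > 0 → take C=(-4.8930,1.3839) (cross=16.584)
ex = (C−B)/|BC| = (-0.9261,0.3772); ey = (-0.3772,-0.9261)
P = B + 2.96·ex + -2.11·ey = (0.5706,1.4368)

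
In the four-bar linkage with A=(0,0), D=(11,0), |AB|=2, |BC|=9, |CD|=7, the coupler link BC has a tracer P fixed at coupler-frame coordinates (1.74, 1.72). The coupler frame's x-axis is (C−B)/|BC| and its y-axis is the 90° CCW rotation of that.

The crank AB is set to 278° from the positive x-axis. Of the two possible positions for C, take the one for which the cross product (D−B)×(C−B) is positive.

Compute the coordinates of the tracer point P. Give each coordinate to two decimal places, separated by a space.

A=(0,0), D=(11.00,0)
B = A + 2.00·(cos278°, sin278°) = (0.2783, -1.9805)
|BD| = 10.9030
circle(B,9.00) ∩ circle(D,7.00): a=6.9190, h=5.7556
  candidates: C₊=(6.0367,4.9362) cross=62.754; C₋=(8.1278,-6.3836) cross=-62.754
  mode + wants cross > 0 → take C=(6.0367,4.9362) (cross=62.754)
ex = (C−B)/|BC| = (0.6398,0.7685); ey = (-0.7685,0.6398)
P = B + 1.74·ex + 1.72·ey = (0.0698,0.4572)

0.07 0.46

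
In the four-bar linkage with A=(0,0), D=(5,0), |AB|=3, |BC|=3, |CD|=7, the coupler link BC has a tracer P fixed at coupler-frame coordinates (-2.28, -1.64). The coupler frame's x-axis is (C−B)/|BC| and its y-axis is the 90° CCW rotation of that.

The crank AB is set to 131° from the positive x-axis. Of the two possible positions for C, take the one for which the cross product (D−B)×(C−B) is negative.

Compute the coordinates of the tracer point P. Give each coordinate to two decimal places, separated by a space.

-3.61 4.54

A=(0,0), D=(5.00,0)
B = A + 3.00·(cos131°, sin131°) = (-1.9682, 2.2641)
|BD| = 7.3268
circle(B,3.00) ∩ circle(D,7.00): a=0.9337, h=2.8510
  candidates: C₊=(-0.1992,4.6871) cross=20.889; C₋=(-1.9612,-0.7359) cross=-20.889
  mode - wants cross < 0 → take C=(-1.9612,-0.7359) (cross=-20.889)
ex = (C−B)/|BC| = (0.0023,-1.0000); ey = (1.0000,0.0023)
P = B + -2.28·ex + -1.64·ey = (-3.6135,4.5403)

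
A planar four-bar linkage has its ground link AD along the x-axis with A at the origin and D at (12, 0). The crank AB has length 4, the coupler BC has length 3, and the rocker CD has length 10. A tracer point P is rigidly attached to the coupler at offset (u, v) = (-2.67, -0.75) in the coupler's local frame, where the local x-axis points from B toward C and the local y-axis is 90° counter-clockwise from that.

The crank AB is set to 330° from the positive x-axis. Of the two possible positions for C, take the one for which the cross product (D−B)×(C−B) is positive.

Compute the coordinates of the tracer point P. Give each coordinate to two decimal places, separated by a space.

A=(0,0), D=(12.00,0)
B = A + 4.00·(cos330°, sin330°) = (3.4641, -2.0000)
|BD| = 8.7671
circle(B,3.00) ∩ circle(D,10.00): a=-0.8063, h=2.8896
  candidates: C₊=(2.0198,0.6295) cross=25.333; C₋=(3.3382,-4.9974) cross=-25.333
  mode + wants cross > 0 → take C=(2.0198,0.6295) (cross=25.333)
ex = (C−B)/|BC| = (-0.4814,0.8765); ey = (-0.8765,-0.4814)
P = B + -2.67·ex + -0.75·ey = (5.4069,-3.9792)

5.41 -3.98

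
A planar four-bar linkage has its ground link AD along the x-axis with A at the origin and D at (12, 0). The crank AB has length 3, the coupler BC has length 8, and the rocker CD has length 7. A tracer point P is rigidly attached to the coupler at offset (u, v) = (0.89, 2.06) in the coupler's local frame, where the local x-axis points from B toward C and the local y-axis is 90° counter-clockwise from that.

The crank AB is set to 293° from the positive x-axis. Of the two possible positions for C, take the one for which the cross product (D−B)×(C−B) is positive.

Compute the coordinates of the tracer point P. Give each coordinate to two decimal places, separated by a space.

A=(0,0), D=(12.00,0)
B = A + 3.00·(cos293°, sin293°) = (1.1722, -2.7615)
|BD| = 11.1744
circle(B,8.00) ∩ circle(D,7.00): a=6.2584, h=4.9832
  candidates: C₊=(6.0050,3.6138) cross=55.685; C₋=(8.4680,-6.0436) cross=-55.685
  mode + wants cross > 0 → take C=(6.0050,3.6138) (cross=55.685)
ex = (C−B)/|BC| = (0.6041,0.7969); ey = (-0.7969,0.6041)
P = B + 0.89·ex + 2.06·ey = (0.0682,-0.8078)

0.07 -0.81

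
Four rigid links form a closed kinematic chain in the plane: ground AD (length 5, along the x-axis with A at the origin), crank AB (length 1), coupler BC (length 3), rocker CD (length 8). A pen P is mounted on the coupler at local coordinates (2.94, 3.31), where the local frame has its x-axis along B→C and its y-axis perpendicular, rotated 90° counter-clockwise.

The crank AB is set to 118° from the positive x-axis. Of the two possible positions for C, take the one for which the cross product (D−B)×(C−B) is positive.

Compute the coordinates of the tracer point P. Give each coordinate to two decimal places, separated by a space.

A=(0,0), D=(5.00,0)
B = A + 1.00·(cos118°, sin118°) = (-0.4695, 0.8829)
|BD| = 5.5403
circle(B,3.00) ∩ circle(D,8.00): a=-2.1935, h=2.0466
  candidates: C₊=(-2.3088,3.2530) cross=11.339; C₋=(-2.9611,-0.7879) cross=-11.339
  mode + wants cross > 0 → take C=(-2.3088,3.2530) (cross=11.339)
ex = (C−B)/|BC| = (-0.6131,0.7900); ey = (-0.7900,-0.6131)
P = B + 2.94·ex + 3.31·ey = (-4.8869,1.1762)

-4.89 1.18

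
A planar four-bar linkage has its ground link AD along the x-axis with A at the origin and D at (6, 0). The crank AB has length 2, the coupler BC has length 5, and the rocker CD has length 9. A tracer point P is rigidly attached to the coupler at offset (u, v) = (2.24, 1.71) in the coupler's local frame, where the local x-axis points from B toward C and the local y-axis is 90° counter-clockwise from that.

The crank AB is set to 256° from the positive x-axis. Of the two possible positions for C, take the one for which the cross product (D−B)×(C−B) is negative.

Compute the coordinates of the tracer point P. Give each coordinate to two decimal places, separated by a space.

A=(0,0), D=(6.00,0)
B = A + 2.00·(cos256°, sin256°) = (-0.4838, -1.9406)
|BD| = 6.7680
circle(B,5.00) ∩ circle(D,9.00): a=-0.7531, h=4.9430
  candidates: C₊=(-2.6226,2.5789) cross=33.454; C₋=(0.2120,-6.8919) cross=-33.454
  mode - wants cross < 0 → take C=(0.2120,-6.8919) (cross=-33.454)
ex = (C−B)/|BC| = (0.1392,-0.9903); ey = (0.9903,0.1392)
P = B + 2.24·ex + 1.71·ey = (1.5212,-3.9208)

1.52 -3.92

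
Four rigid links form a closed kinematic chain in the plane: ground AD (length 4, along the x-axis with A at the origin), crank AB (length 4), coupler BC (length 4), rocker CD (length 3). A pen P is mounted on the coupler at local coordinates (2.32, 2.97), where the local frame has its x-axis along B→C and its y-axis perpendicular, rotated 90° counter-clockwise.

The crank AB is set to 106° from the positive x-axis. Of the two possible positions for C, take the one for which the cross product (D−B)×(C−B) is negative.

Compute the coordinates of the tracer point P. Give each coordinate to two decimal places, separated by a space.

A=(0,0), D=(4.00,0)
B = A + 4.00·(cos106°, sin106°) = (-1.1025, 3.8450)
|BD| = 6.3891
circle(B,4.00) ∩ circle(D,3.00): a=3.7424, h=1.4124
  candidates: C₊=(2.7362,2.7208) cross=9.024; C₋=(1.0362,0.4649) cross=-9.024
  mode - wants cross < 0 → take C=(1.0362,0.4649) (cross=-9.024)
ex = (C−B)/|BC| = (0.5347,-0.8450); ey = (0.8450,0.5347)
P = B + 2.32·ex + 2.97·ey = (2.6477,3.4726)

2.65 3.47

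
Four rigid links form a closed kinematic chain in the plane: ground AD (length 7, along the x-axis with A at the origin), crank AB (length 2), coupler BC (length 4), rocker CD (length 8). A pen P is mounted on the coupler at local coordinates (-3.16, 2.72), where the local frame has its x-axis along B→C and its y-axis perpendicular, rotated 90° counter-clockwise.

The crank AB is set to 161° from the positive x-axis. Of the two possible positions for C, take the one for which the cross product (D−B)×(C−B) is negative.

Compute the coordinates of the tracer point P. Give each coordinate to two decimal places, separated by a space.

-0.55 4.60

A=(0,0), D=(7.00,0)
B = A + 2.00·(cos161°, sin161°) = (-1.8910, 0.6511)
|BD| = 8.9148
circle(B,4.00) ∩ circle(D,8.00): a=1.7653, h=3.5894
  candidates: C₊=(0.1317,4.1020) cross=31.999; C₋=(-0.3926,-3.0576) cross=-31.999
  mode - wants cross < 0 → take C=(-0.3926,-3.0576) (cross=-31.999)
ex = (C−B)/|BC| = (0.3746,-0.9272); ey = (0.9272,0.3746)
P = B + -3.16·ex + 2.72·ey = (-0.5528,4.6000)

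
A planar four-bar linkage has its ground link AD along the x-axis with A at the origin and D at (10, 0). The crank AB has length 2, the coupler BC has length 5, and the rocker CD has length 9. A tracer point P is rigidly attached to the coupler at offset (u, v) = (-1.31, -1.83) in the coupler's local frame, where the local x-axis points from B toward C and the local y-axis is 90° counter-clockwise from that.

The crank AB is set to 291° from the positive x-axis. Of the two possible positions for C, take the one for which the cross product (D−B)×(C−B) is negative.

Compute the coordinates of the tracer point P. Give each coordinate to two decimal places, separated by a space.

A=(0,0), D=(10.00,0)
B = A + 2.00·(cos291°, sin291°) = (0.7167, -1.8672)
|BD| = 9.4692
circle(B,5.00) ∩ circle(D,9.00): a=1.7776, h=4.6733
  candidates: C₊=(1.5380,3.0649) cross=44.253; C₋=(3.3810,-6.0982) cross=-44.253
  mode - wants cross < 0 → take C=(3.3810,-6.0982) (cross=-44.253)
ex = (C−B)/|BC| = (0.5328,-0.8462); ey = (0.8462,0.5328)
P = B + -1.31·ex + -1.83·ey = (-1.5299,-1.7337)

-1.53 -1.73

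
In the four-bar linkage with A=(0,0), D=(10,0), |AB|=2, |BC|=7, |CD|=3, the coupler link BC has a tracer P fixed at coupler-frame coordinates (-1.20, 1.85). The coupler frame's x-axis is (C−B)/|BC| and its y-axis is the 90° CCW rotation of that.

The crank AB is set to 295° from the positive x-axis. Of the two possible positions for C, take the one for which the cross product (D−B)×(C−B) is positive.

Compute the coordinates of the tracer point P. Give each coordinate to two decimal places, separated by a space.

A=(0,0), D=(10.00,0)
B = A + 2.00·(cos295°, sin295°) = (0.8452, -1.8126)
|BD| = 9.3325
circle(B,7.00) ∩ circle(D,3.00): a=6.8093, h=1.6228
  candidates: C₊=(7.2097,1.1018) cross=15.145; C₋=(7.8401,-2.0820) cross=-15.145
  mode + wants cross > 0 → take C=(7.2097,1.1018) (cross=15.145)
ex = (C−B)/|BC| = (0.9092,0.4164); ey = (-0.4164,0.9092)
P = B + -1.20·ex + 1.85·ey = (-1.0161,-0.6302)

-1.02 -0.63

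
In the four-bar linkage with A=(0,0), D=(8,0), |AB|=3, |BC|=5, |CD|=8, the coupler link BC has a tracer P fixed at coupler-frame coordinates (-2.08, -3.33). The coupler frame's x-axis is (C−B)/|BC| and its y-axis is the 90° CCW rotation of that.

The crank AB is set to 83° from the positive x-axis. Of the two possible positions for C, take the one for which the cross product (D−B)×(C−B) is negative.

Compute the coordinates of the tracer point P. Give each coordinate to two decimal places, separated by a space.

-2.92 5.13

A=(0,0), D=(8.00,0)
B = A + 3.00·(cos83°, sin83°) = (0.3656, 2.9776)
|BD| = 8.1945
circle(B,5.00) ∩ circle(D,8.00): a=1.7176, h=4.6957
  candidates: C₊=(3.6721,6.7282) cross=38.479; C₋=(0.2595,-2.0212) cross=-38.479
  mode - wants cross < 0 → take C=(0.2595,-2.0212) (cross=-38.479)
ex = (C−B)/|BC| = (-0.0212,-0.9998); ey = (0.9998,-0.0212)
P = B + -2.08·ex + -3.33·ey = (-2.9195,5.1278)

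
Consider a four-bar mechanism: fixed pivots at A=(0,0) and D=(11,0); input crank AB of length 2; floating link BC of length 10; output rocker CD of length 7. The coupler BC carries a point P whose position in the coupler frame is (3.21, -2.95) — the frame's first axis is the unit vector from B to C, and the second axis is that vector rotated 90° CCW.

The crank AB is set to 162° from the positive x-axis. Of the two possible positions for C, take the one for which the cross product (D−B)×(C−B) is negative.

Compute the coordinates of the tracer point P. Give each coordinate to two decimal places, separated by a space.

-0.98 -3.64

A=(0,0), D=(11.00,0)
B = A + 2.00·(cos162°, sin162°) = (-1.9021, 0.6180)
|BD| = 12.9169
circle(B,10.00) ∩ circle(D,7.00): a=8.4326, h=5.3750
  candidates: C₊=(6.7780,5.5834) cross=69.429; C₋=(6.2637,-5.1543) cross=-69.429
  mode - wants cross < 0 → take C=(6.2637,-5.1543) (cross=-69.429)
ex = (C−B)/|BC| = (0.8166,-0.5772); ey = (0.5772,0.8166)
P = B + 3.21·ex + -2.95·ey = (-0.9837,-3.6438)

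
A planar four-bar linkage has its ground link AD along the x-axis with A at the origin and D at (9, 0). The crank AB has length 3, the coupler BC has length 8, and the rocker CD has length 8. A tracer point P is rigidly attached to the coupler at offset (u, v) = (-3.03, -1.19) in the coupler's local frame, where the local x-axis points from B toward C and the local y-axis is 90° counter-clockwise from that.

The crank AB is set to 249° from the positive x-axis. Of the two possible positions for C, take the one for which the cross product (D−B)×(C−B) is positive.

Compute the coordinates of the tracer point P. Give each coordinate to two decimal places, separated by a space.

A=(0,0), D=(9.00,0)
B = A + 3.00·(cos249°, sin249°) = (-1.0751, -2.8007)
|BD| = 10.4571
circle(B,8.00) ∩ circle(D,8.00): a=5.2286, h=6.0549
  candidates: C₊=(2.3408,4.4333) cross=63.317; C₋=(5.5841,-7.2341) cross=-63.317
  mode + wants cross > 0 → take C=(2.3408,4.4333) (cross=63.317)
ex = (C−B)/|BC| = (0.4270,0.9043); ey = (-0.9043,0.4270)
P = B + -3.03·ex + -1.19·ey = (-1.2928,-6.0488)

-1.29 -6.05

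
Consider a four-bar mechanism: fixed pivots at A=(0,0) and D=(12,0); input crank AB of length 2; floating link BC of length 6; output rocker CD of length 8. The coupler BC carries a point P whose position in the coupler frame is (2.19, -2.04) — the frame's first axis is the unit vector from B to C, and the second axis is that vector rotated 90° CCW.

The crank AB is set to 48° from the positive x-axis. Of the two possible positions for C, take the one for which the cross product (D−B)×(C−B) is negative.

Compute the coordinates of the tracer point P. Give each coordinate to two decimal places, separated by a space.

0.92 -1.48

A=(0,0), D=(12.00,0)
B = A + 2.00·(cos48°, sin48°) = (1.3383, 1.4863)
|BD| = 10.7648
circle(B,6.00) ∩ circle(D,8.00): a=4.0819, h=4.3975
  candidates: C₊=(5.9882,5.2781) cross=47.339; C₋=(4.7739,-3.4327) cross=-47.339
  mode - wants cross < 0 → take C=(4.7739,-3.4327) (cross=-47.339)
ex = (C−B)/|BC| = (0.5726,-0.8198); ey = (0.8198,0.5726)
P = B + 2.19·ex + -2.04·ey = (0.9198,-1.4773)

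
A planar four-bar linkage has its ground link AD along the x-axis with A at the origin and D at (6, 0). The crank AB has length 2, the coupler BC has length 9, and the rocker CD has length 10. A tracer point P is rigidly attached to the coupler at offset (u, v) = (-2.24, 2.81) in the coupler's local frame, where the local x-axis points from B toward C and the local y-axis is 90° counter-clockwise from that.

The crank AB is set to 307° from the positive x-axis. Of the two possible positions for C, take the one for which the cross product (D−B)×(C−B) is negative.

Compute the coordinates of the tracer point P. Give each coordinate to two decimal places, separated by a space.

A=(0,0), D=(6.00,0)
B = A + 2.00·(cos307°, sin307°) = (1.2036, -1.5973)
|BD| = 5.0553
circle(B,9.00) ∩ circle(D,10.00): a=0.6485, h=8.9766
  candidates: C₊=(-1.0173,7.1244) cross=45.380; C₋=(4.6551,-9.9091) cross=-45.380
  mode - wants cross < 0 → take C=(4.6551,-9.9091) (cross=-45.380)
ex = (C−B)/|BC| = (0.3835,-0.9235); ey = (0.9235,0.3835)
P = B + -2.24·ex + 2.81·ey = (2.9397,1.5491)

2.94 1.55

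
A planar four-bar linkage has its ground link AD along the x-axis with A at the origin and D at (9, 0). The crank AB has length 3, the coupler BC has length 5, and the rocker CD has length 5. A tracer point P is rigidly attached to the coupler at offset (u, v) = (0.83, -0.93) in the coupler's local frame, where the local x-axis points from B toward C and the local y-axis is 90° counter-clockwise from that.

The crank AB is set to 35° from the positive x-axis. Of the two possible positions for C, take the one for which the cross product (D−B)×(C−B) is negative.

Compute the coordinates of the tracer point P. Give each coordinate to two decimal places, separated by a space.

2.02 0.55

A=(0,0), D=(9.00,0)
B = A + 3.00·(cos35°, sin35°) = (2.4575, 1.7207)
|BD| = 6.7650
circle(B,5.00) ∩ circle(D,5.00): a=3.3825, h=3.6822
  candidates: C₊=(6.6653,4.4215) cross=24.910; C₋=(4.7921,-2.7007) cross=-24.910
  mode - wants cross < 0 → take C=(4.7921,-2.7007) (cross=-24.910)
ex = (C−B)/|BC| = (0.4669,-0.8843); ey = (0.8843,0.4669)
P = B + 0.83·ex + -0.93·ey = (2.0226,0.5525)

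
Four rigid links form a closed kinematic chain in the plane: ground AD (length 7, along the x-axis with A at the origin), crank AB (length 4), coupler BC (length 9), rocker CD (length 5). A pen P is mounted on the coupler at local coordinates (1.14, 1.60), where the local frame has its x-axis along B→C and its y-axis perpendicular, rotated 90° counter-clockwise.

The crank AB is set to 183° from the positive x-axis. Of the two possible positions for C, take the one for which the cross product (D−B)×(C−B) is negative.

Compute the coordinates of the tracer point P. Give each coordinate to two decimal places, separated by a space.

-2.28 0.74

A=(0,0), D=(7.00,0)
B = A + 4.00·(cos183°, sin183°) = (-3.9945, -0.2093)
|BD| = 10.9965
circle(B,9.00) ∩ circle(D,5.00): a=8.0445, h=4.0356
  candidates: C₊=(3.9717,3.9786) cross=44.377; C₋=(4.1254,-4.0910) cross=-44.377
  mode - wants cross < 0 → take C=(4.1254,-4.0910) (cross=-44.377)
ex = (C−B)/|BC| = (0.9022,-0.4313); ey = (0.4313,0.9022)
P = B + 1.14·ex + 1.60·ey = (-2.2759,0.7425)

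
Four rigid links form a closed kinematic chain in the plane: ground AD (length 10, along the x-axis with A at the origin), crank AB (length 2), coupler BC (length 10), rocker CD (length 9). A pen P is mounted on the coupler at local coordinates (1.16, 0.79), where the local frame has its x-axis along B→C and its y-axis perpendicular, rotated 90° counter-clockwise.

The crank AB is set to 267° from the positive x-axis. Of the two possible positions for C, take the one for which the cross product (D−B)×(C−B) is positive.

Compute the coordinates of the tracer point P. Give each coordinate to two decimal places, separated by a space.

A=(0,0), D=(10.00,0)
B = A + 2.00·(cos267°, sin267°) = (-0.1047, -1.9973)
|BD| = 10.3002
circle(B,10.00) ∩ circle(D,9.00): a=6.0724, h=7.9452
  candidates: C₊=(4.3119,6.9746) cross=81.837; C₋=(7.3931,-8.6142) cross=-81.837
  mode + wants cross > 0 → take C=(4.3119,6.9746) (cross=81.837)
ex = (C−B)/|BC| = (0.4417,0.8972); ey = (-0.8972,0.4417)
P = B + 1.16·ex + 0.79·ey = (-0.3011,-0.6076)

-0.30 -0.61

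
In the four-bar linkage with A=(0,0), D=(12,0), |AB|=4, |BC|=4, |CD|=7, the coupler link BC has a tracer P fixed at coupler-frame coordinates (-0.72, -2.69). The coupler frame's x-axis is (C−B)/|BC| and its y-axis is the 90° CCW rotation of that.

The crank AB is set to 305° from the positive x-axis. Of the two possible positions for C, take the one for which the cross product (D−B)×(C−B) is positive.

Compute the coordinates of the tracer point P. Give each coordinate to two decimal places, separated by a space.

3.78 -5.63

A=(0,0), D=(12.00,0)
B = A + 4.00·(cos305°, sin305°) = (2.2943, -3.2766)
|BD| = 10.2439
circle(B,4.00) ∩ circle(D,7.00): a=3.5112, h=1.9161
  candidates: C₊=(5.0082,-0.3381) cross=19.628; C₋=(6.2339,-3.9689) cross=-19.628
  mode + wants cross > 0 → take C=(5.0082,-0.3381) (cross=19.628)
ex = (C−B)/|BC| = (0.6785,0.7346); ey = (-0.7346,0.6785)
P = B + -0.72·ex + -2.69·ey = (3.7820,-5.6306)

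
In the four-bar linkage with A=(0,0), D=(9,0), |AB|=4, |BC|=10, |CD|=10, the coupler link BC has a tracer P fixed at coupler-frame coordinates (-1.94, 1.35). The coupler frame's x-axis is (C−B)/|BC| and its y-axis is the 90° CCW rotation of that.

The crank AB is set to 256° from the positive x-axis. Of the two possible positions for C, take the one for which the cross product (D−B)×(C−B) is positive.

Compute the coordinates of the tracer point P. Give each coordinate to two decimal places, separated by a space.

-2.66 -5.53

A=(0,0), D=(9.00,0)
B = A + 4.00·(cos256°, sin256°) = (-0.9677, -3.8812)
|BD| = 10.6967
circle(B,10.00) ∩ circle(D,10.00): a=5.3483, h=8.4496
  candidates: C₊=(0.9503,5.9332) cross=90.382; C₋=(7.0820,-9.8143) cross=-90.382
  mode + wants cross > 0 → take C=(0.9503,5.9332) (cross=90.382)
ex = (C−B)/|BC| = (0.1918,0.9814); ey = (-0.9814,0.1918)
P = B + -1.94·ex + 1.35·ey = (-2.6647,-5.5262)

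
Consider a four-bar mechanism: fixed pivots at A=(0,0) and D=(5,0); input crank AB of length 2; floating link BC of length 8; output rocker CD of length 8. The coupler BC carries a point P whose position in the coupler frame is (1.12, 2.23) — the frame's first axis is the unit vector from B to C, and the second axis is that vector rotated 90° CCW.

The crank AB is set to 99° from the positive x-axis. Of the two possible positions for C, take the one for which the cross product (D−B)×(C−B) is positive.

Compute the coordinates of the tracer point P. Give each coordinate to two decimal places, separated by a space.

-1.26 4.29

A=(0,0), D=(5.00,0)
B = A + 2.00·(cos99°, sin99°) = (-0.3129, 1.9754)
|BD| = 5.6682
circle(B,8.00) ∩ circle(D,8.00): a=2.8341, h=7.4812
  candidates: C₊=(4.9508,7.9998) cross=42.405; C₋=(-0.2636,-6.0245) cross=-42.405
  mode + wants cross > 0 → take C=(4.9508,7.9998) (cross=42.405)
ex = (C−B)/|BC| = (0.6580,0.7531); ey = (-0.7531,0.6580)
P = B + 1.12·ex + 2.23·ey = (-1.2553,4.2860)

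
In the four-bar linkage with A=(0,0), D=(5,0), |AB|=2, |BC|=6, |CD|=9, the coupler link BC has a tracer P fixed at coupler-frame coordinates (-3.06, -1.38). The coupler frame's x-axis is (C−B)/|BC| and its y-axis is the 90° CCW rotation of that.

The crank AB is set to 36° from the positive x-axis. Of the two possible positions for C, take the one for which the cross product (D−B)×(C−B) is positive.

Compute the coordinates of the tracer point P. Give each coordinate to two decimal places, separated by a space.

A=(0,0), D=(5.00,0)
B = A + 2.00·(cos36°, sin36°) = (1.6180, 1.1756)
|BD| = 3.5805
circle(B,6.00) ∩ circle(D,9.00): a=-4.4939, h=3.9755
  candidates: C₊=(-1.3214,6.4062) cross=14.234; C₋=(-3.9320,-1.1041) cross=-14.234
  mode + wants cross > 0 → take C=(-1.3214,6.4062) (cross=14.234)
ex = (C−B)/|BC| = (-0.4899,0.8718); ey = (-0.8718,-0.4899)
P = B + -3.06·ex + -1.38·ey = (4.3202,-0.8160)

4.32 -0.82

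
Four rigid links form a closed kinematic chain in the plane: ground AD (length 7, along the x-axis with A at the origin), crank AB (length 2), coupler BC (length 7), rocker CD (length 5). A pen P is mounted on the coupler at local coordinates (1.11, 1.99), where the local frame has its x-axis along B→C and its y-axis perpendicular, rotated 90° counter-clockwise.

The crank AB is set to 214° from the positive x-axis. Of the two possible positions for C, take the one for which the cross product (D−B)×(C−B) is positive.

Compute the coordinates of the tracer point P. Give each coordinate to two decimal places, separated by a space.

A=(0,0), D=(7.00,0)
B = A + 2.00·(cos214°, sin214°) = (-1.6581, -1.1184)
|BD| = 8.7300
circle(B,7.00) ∩ circle(D,5.00): a=5.7396, h=4.0072
  candidates: C₊=(3.5209,3.5910) cross=34.983; C₋=(4.5476,-4.3572) cross=-34.983
  mode + wants cross > 0 → take C=(3.5209,3.5910) (cross=34.983)
ex = (C−B)/|BC| = (0.7398,0.6728); ey = (-0.6728,0.7398)
P = B + 1.11·ex + 1.99·ey = (-2.1757,1.1007)

-2.18 1.10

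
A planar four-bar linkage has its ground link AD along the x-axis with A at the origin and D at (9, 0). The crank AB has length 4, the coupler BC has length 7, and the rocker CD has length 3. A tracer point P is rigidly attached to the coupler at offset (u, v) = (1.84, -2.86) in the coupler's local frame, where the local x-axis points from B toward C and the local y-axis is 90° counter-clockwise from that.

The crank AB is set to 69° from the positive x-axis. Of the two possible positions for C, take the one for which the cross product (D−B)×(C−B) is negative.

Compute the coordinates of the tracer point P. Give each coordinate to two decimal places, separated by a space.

0.65 0.42

A=(0,0), D=(9.00,0)
B = A + 4.00·(cos69°, sin69°) = (1.4335, 3.7343)
|BD| = 8.4379
circle(B,7.00) ∩ circle(D,3.00): a=6.5892, h=2.3627
  candidates: C₊=(8.3879,2.9369) cross=19.936; C₋=(6.2966,-1.3006) cross=-19.936
  mode - wants cross < 0 → take C=(6.2966,-1.3006) (cross=-19.936)
ex = (C−B)/|BC| = (0.6947,-0.7193); ey = (0.7193,0.6947)
P = B + 1.84·ex + -2.86·ey = (0.6547,0.4239)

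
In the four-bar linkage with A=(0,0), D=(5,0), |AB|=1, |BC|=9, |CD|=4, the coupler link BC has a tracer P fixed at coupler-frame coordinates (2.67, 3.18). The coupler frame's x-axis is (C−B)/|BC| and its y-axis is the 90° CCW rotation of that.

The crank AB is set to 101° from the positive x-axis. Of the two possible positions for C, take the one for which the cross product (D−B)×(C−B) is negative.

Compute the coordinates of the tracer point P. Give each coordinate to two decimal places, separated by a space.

A=(0,0), D=(5.00,0)
B = A + 1.00·(cos101°, sin101°) = (-0.1908, 0.9816)
|BD| = 5.2828
circle(B,9.00) ∩ circle(D,4.00): a=8.7934, h=1.9172
  candidates: C₊=(8.8057,1.2315) cross=10.128; C₋=(8.0932,-2.5361) cross=-10.128
  mode - wants cross < 0 → take C=(8.0932,-2.5361) (cross=-10.128)
ex = (C−B)/|BC| = (0.9205,-0.3909); ey = (0.3909,0.9205)
P = B + 2.67·ex + 3.18·ey = (3.5097,2.8651)

3.51 2.87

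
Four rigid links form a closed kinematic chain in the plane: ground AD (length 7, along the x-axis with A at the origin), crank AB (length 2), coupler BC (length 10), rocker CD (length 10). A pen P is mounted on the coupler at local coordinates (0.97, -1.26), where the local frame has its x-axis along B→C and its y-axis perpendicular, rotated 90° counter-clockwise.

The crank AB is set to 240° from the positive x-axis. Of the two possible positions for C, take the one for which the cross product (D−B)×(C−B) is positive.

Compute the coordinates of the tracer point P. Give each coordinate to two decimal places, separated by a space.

A=(0,0), D=(7.00,0)
B = A + 2.00·(cos240°, sin240°) = (-1.0000, -1.7321)
|BD| = 8.1854
circle(B,10.00) ∩ circle(D,10.00): a=4.0927, h=9.1241
  candidates: C₊=(1.0693,8.0515) cross=74.684; C₋=(4.9307,-9.7836) cross=-74.684
  mode + wants cross > 0 → take C=(1.0693,8.0515) (cross=74.684)
ex = (C−B)/|BC| = (0.2069,0.9784); ey = (-0.9784,0.2069)
P = B + 0.97·ex + -1.26·ey = (0.4335,-1.0438)

0.43 -1.04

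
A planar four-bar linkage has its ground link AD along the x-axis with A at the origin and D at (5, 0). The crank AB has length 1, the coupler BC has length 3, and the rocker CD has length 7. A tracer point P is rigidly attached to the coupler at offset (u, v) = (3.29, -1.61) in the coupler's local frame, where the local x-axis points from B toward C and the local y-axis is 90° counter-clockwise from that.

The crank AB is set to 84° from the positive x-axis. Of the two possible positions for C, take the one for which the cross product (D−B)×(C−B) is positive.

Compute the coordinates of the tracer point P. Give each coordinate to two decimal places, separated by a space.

A=(0,0), D=(5.00,0)
B = A + 1.00·(cos84°, sin84°) = (0.1045, 0.9945)
|BD| = 4.9955
circle(B,3.00) ∩ circle(D,7.00): a=-1.5059, h=2.5947
  candidates: C₊=(-0.8547,3.8370) cross=12.962; C₋=(-1.8878,-1.2484) cross=-12.962
  mode + wants cross > 0 → take C=(-0.8547,3.8370) (cross=12.962)
ex = (C−B)/|BC| = (-0.3197,0.9475); ey = (-0.9475,-0.3197)
P = B + 3.29·ex + -1.61·ey = (0.5781,4.6266)

0.58 4.63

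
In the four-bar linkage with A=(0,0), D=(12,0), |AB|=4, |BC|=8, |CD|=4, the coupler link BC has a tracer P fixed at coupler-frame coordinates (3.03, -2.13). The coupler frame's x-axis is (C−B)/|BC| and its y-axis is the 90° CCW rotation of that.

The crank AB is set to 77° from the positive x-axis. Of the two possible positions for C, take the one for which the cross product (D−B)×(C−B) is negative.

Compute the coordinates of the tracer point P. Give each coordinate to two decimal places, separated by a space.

A=(0,0), D=(12.00,0)
B = A + 4.00·(cos77°, sin77°) = (0.8998, 3.8975)
|BD| = 11.7646
circle(B,8.00) ∩ circle(D,4.00): a=7.9223, h=1.1123
  candidates: C₊=(8.7432,2.3223) cross=13.085; C₋=(8.0062,0.2235) cross=-13.085
  mode - wants cross < 0 → take C=(8.0062,0.2235) (cross=-13.085)
ex = (C−B)/|BC| = (0.8883,-0.4593); ey = (0.4593,0.8883)
P = B + 3.03·ex + -2.13·ey = (2.6132,0.6139)

2.61 0.61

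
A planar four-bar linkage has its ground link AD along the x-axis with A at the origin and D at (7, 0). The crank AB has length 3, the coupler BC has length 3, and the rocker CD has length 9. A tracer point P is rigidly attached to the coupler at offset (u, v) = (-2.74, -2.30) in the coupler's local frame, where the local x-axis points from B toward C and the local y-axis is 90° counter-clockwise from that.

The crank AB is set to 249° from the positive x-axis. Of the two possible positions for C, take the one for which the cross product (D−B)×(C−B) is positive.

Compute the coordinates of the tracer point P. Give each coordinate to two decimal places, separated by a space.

A=(0,0), D=(7.00,0)
B = A + 3.00·(cos249°, sin249°) = (-1.0751, -2.8007)
|BD| = 8.5470
circle(B,3.00) ∩ circle(D,9.00): a=0.0615, h=2.9994
  candidates: C₊=(-1.9998,0.0532) cross=25.636; C₋=(-0.0341,-5.6143) cross=-25.636
  mode + wants cross > 0 → take C=(-1.9998,0.0532) (cross=25.636)
ex = (C−B)/|BC| = (-0.3082,0.9513); ey = (-0.9513,-0.3082)
P = B + -2.74·ex + -2.30·ey = (1.9575,-4.6984)

1.96 -4.70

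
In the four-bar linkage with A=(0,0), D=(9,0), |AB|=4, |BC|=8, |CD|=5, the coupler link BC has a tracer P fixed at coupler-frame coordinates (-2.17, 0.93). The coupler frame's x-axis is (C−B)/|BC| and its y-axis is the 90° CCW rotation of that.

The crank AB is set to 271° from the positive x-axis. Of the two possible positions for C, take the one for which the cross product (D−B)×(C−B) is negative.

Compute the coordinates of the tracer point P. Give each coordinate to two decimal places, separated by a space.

A=(0,0), D=(9.00,0)
B = A + 4.00·(cos271°, sin271°) = (0.0698, -3.9994)
|BD| = 9.7849
circle(B,8.00) ∩ circle(D,5.00): a=6.8853, h=4.0734
  candidates: C₊=(4.6888,2.5325) cross=39.858; C₋=(8.0186,-4.9027) cross=-39.858
  mode - wants cross < 0 → take C=(8.0186,-4.9027) (cross=-39.858)
ex = (C−B)/|BC| = (0.9936,-0.1129); ey = (0.1129,0.9936)
P = B + -2.17·ex + 0.93·ey = (-1.9813,-2.8303)

-1.98 -2.83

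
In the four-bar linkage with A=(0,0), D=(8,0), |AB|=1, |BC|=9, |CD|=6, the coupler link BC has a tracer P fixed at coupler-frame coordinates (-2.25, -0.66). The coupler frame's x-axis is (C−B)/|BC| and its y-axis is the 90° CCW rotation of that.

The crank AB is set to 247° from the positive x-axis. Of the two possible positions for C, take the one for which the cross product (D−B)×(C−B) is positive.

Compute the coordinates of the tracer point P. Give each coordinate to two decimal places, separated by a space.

-1.47 -3.00

A=(0,0), D=(8.00,0)
B = A + 1.00·(cos247°, sin247°) = (-0.3907, -0.9205)
|BD| = 8.4411
circle(B,9.00) ∩ circle(D,6.00): a=6.8861, h=5.7950
  candidates: C₊=(5.8223,5.5909) cross=48.916; C₋=(7.0862,-5.9300) cross=-48.916
  mode + wants cross > 0 → take C=(5.8223,5.5909) (cross=48.916)
ex = (C−B)/|BC| = (0.6903,0.7235); ey = (-0.7235,0.6903)
P = B + -2.25·ex + -0.66·ey = (-1.4665,-3.0040)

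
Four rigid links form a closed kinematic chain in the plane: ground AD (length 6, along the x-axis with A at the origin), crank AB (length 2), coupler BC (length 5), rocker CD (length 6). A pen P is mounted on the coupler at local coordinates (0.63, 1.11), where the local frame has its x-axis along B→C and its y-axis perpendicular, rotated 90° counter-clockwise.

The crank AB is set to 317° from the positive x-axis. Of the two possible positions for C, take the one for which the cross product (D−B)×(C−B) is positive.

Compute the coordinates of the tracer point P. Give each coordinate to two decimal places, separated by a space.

A=(0,0), D=(6.00,0)
B = A + 2.00·(cos317°, sin317°) = (1.4627, -1.3640)
|BD| = 4.7379
circle(B,5.00) ∩ circle(D,6.00): a=1.2081, h=4.8519
  candidates: C₊=(1.2228,3.6302) cross=22.988; C₋=(4.0165,-5.6626) cross=-22.988
  mode + wants cross > 0 → take C=(1.2228,3.6302) (cross=22.988)
ex = (C−B)/|BC| = (-0.0480,0.9988); ey = (-0.9988,-0.0480)
P = B + 0.63·ex + 1.11·ey = (0.3238,-0.7880)

0.32 -0.79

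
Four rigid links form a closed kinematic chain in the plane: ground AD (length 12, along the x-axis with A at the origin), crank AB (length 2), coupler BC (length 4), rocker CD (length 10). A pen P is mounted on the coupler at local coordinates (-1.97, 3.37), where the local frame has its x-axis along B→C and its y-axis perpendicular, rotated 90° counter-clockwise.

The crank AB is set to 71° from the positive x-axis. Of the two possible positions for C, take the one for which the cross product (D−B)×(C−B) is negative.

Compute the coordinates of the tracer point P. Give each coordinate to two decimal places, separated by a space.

A=(0,0), D=(12.00,0)
B = A + 2.00·(cos71°, sin71°) = (0.6511, 1.8910)
|BD| = 11.5053
circle(B,4.00) ∩ circle(D,10.00): a=2.1022, h=3.4031
  candidates: C₊=(3.2841,4.9023) cross=39.153; C₋=(2.1654,-1.8113) cross=-39.153
  mode - wants cross < 0 → take C=(2.1654,-1.8113) (cross=-39.153)
ex = (C−B)/|BC| = (0.3786,-0.9256); ey = (0.9256,0.3786)
P = B + -1.97·ex + 3.37·ey = (3.0245,4.9902)

3.02 4.99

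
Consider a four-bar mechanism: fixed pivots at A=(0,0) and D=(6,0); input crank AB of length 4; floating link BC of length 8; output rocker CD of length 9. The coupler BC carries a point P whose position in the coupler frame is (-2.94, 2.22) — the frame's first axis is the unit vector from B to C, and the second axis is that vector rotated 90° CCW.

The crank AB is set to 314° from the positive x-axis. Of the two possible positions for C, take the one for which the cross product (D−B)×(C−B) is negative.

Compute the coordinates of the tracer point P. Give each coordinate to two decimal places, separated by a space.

2.39 0.79

A=(0,0), D=(6.00,0)
B = A + 4.00·(cos314°, sin314°) = (2.7786, -2.8774)
|BD| = 4.3193
circle(B,8.00) ∩ circle(D,9.00): a=0.1917, h=7.9977
  candidates: C₊=(-2.4061,3.2151) cross=34.545; C₋=(8.2494,-8.7144) cross=-34.545
  mode - wants cross < 0 → take C=(8.2494,-8.7144) (cross=-34.545)
ex = (C−B)/|BC| = (0.6838,-0.7296); ey = (0.7296,0.6838)
P = B + -2.94·ex + 2.22·ey = (2.3879,0.7859)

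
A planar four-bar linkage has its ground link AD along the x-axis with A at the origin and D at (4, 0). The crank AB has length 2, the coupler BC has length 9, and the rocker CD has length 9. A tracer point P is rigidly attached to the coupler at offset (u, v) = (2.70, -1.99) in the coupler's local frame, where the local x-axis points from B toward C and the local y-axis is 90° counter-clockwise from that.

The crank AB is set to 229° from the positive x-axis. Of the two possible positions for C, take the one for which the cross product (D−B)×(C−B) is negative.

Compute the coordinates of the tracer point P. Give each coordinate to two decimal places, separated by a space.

-1.47 -4.86

A=(0,0), D=(4.00,0)
B = A + 2.00·(cos229°, sin229°) = (-1.3121, -1.5094)
|BD| = 5.5224
circle(B,9.00) ∩ circle(D,9.00): a=2.7612, h=8.5660
  candidates: C₊=(-0.9974,7.4851) cross=47.305; C₋=(3.6852,-8.9945) cross=-47.305
  mode - wants cross < 0 → take C=(3.6852,-8.9945) (cross=-47.305)
ex = (C−B)/|BC| = (0.5553,-0.8317); ey = (0.8317,0.5553)
P = B + 2.70·ex + -1.99·ey = (-1.4679,-4.8599)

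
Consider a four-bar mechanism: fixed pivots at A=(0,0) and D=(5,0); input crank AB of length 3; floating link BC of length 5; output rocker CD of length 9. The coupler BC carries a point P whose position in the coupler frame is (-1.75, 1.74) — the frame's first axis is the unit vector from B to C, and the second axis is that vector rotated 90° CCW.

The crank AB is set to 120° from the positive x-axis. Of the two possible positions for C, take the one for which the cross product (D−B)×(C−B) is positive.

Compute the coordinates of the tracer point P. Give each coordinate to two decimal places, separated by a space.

-3.66 1.40

A=(0,0), D=(5.00,0)
B = A + 3.00·(cos120°, sin120°) = (-1.5000, 2.5981)
|BD| = 7.0000
circle(B,5.00) ∩ circle(D,9.00): a=-0.5000, h=4.9749
  candidates: C₊=(-0.1178,7.4032) cross=34.825; C₋=(-3.8108,-1.8359) cross=-34.825
  mode + wants cross > 0 → take C=(-0.1178,7.4032) (cross=34.825)
ex = (C−B)/|BC| = (0.2764,0.9610); ey = (-0.9610,0.2764)
P = B + -1.75·ex + 1.74·ey = (-3.6560,1.3973)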